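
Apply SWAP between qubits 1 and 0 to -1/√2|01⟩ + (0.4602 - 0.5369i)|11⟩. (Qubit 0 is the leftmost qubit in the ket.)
-1/√2|10⟩ + (0.4602 - 0.5369i)|11⟩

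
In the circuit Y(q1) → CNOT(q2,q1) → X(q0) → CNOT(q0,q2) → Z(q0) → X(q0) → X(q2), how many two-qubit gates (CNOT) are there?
2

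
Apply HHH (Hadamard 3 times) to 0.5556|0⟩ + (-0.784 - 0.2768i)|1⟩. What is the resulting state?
(-0.1615 - 0.1957i)|0⟩ + (0.9472 + 0.1957i)|1⟩

H² = I, so H^3 = H: a single Hadamard. With (a, b) = (0.5556, (-0.784 - 0.2768i)), H gives ((a + b)/√2, (a − b)/√2) = ((-0.1615 - 0.1957i), (0.9472 + 0.1957i)).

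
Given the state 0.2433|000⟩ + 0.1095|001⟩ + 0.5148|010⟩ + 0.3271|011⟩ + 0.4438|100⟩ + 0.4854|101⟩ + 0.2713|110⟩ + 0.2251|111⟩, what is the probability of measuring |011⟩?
0.107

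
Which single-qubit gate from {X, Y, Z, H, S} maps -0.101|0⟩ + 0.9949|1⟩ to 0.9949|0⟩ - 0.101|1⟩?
X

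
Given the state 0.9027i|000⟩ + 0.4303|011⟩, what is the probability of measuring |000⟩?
0.8149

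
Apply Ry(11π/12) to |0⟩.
0.1305|0⟩ + 0.9914|1⟩

Ry(11π/12) = [[cos(θ/2), −sin(θ/2)], [sin(θ/2), cos(θ/2)]]; θ = 11π/12, cos(θ/2) ≈ 0.130526, sin(θ/2) ≈ 0.991445.
With a = amp(|0⟩) = 1 and b = amp(|1⟩) = 0:
new amp(|0⟩) = (0.130526)·a + (-0.991445)·b = 0.1305
new amp(|1⟩) = (0.991445)·a + (0.130526)·b = 0.9914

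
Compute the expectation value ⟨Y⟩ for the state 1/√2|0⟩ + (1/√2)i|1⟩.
1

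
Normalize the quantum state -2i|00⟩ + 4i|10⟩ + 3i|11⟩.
-0.3714i|00⟩ + 0.7428i|10⟩ + 0.5571i|11⟩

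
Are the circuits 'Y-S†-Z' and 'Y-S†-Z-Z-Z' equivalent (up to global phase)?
Yes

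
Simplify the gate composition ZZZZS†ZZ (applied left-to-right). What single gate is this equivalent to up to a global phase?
S†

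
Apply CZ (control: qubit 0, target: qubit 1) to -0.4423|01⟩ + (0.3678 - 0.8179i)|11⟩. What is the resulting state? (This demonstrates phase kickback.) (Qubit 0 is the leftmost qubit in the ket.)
-0.4423|01⟩ + (-0.3678 + 0.8179i)|11⟩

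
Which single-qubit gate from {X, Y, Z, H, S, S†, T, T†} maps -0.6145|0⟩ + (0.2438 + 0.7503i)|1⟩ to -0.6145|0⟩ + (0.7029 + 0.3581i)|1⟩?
T†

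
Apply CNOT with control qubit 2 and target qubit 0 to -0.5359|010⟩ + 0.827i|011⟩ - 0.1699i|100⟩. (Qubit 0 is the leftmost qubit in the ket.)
-0.5359|010⟩ - 0.1699i|100⟩ + 0.827i|111⟩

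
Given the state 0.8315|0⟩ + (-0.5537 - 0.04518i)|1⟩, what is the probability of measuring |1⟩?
0.3086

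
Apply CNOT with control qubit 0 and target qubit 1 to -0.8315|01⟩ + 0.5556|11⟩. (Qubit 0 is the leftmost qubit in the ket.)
-0.8315|01⟩ + 0.5556|10⟩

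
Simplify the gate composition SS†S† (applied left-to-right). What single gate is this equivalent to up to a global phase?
S†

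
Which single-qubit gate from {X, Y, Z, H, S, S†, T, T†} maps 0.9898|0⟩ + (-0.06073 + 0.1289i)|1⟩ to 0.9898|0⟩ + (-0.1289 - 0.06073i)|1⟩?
S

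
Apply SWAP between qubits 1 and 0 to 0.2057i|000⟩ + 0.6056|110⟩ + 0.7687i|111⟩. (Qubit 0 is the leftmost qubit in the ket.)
0.2057i|000⟩ + 0.6056|110⟩ + 0.7687i|111⟩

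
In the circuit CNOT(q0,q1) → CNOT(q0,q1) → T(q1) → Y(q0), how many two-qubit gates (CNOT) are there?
2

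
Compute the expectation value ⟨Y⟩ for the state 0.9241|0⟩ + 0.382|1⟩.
0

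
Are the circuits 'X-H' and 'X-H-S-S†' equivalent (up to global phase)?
Yes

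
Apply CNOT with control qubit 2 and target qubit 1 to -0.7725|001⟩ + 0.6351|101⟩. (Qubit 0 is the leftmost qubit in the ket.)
-0.7725|011⟩ + 0.6351|111⟩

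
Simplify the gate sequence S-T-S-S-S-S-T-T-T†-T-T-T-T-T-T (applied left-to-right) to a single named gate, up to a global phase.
S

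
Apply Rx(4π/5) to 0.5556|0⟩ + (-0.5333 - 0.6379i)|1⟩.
(-0.435 + 0.5072i)|0⟩ + (-0.1648 - 0.7255i)|1⟩

Rx(4π/5) = [[cos(θ/2), −i·sin(θ/2)], [−i·sin(θ/2), cos(θ/2)]]; θ = 4π/5, cos(θ/2) ≈ 0.309017, sin(θ/2) ≈ 0.951057.
With a = amp(|0⟩) = 0.5556 and b = amp(|1⟩) = (-0.5333 - 0.6379i):
new amp(|0⟩) = (0.309017)·a + (-0.951057i)·b = (-0.435 + 0.5072i)
new amp(|1⟩) = (-0.951057i)·a + (0.309017)·b = (-0.1648 - 0.7255i)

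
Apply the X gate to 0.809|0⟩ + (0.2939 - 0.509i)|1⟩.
(0.2939 - 0.509i)|0⟩ + 0.809|1⟩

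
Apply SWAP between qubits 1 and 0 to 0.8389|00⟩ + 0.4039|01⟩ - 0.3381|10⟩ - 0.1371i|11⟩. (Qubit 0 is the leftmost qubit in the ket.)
0.8389|00⟩ - 0.3381|01⟩ + 0.4039|10⟩ - 0.1371i|11⟩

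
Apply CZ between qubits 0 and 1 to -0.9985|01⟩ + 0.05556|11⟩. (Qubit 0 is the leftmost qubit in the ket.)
-0.9985|01⟩ - 0.05556|11⟩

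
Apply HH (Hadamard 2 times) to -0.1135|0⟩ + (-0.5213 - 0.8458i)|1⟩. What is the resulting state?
-0.1135|0⟩ + (-0.5213 - 0.8458i)|1⟩

H² = I, so an even number of Hadamards cancels: H^2 = I and the state is unchanged.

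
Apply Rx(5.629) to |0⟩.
-0.947|0⟩ - 0.3213i|1⟩

Rx(5.629) = [[cos(θ/2), −i·sin(θ/2)], [−i·sin(θ/2), cos(θ/2)]]; θ = 5.629, cos(θ/2) ≈ -0.94698, sin(θ/2) ≈ 0.321291.
With a = amp(|0⟩) = 1 and b = amp(|1⟩) = 0:
new amp(|0⟩) = (-0.94698)·a + (-0.321291i)·b = -0.947
new amp(|1⟩) = (-0.321291i)·a + (-0.94698)·b = -0.3213i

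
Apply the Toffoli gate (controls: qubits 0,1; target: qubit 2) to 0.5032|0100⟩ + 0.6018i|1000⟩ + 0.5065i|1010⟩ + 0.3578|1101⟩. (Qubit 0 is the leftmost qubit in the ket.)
0.5032|0100⟩ + 0.6018i|1000⟩ + 0.5065i|1010⟩ + 0.3578|1111⟩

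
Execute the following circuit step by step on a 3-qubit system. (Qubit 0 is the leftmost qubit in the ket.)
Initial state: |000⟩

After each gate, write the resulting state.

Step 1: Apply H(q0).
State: 1/√2|000⟩ + 1/√2|100⟩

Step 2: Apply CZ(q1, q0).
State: 1/√2|000⟩ + 1/√2|100⟩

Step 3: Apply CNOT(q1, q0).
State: 1/√2|000⟩ + 1/√2|100⟩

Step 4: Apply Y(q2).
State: (1/√2)i|001⟩ + (1/√2)i|101⟩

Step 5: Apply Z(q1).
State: (1/√2)i|001⟩ + (1/√2)i|101⟩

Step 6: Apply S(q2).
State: -1/√2|001⟩ - 1/√2|101⟩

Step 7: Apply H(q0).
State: -|001⟩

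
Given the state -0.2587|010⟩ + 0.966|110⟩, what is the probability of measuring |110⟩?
0.9332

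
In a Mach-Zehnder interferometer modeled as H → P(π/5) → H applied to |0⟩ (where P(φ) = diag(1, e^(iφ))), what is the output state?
(0.9045 + 0.2939i)|0⟩ + (0.09549 - 0.2939i)|1⟩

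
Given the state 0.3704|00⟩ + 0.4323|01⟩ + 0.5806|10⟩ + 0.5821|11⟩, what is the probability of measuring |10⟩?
0.3371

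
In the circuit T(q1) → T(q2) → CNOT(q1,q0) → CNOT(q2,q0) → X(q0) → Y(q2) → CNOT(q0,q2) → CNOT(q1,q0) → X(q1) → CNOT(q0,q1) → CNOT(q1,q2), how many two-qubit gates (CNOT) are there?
6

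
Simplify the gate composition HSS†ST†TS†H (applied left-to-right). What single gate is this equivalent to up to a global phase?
I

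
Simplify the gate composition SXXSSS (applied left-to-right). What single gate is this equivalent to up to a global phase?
I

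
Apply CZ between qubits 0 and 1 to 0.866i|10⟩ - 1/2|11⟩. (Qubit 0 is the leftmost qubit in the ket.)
0.866i|10⟩ + 1/2|11⟩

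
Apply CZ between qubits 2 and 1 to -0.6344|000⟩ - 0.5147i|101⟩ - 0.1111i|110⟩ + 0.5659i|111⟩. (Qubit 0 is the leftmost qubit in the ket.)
-0.6344|000⟩ - 0.5147i|101⟩ - 0.1111i|110⟩ - 0.5659i|111⟩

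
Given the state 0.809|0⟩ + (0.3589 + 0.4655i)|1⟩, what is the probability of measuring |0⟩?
0.6545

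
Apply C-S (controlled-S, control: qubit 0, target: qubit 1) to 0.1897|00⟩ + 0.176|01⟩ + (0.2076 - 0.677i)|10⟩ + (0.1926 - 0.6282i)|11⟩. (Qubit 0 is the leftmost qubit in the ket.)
0.1897|00⟩ + 0.176|01⟩ + (0.2076 - 0.677i)|10⟩ + (0.6282 + 0.1926i)|11⟩

C-S leaves the control-|0⟩ kets |00⟩, |01⟩ unchanged and applies S to qubit 1 on the control-|1⟩ pair (|10⟩, |11⟩).
S = [[1, 0], [0, i]].
With a = amp(|10⟩) = (0.2076 - 0.677i) and b = amp(|11⟩) = (0.1926 - 0.6282i):
new amp(|10⟩) = (1)·a = (0.2076 - 0.677i)
new amp(|11⟩) = (i)·b = (0.6282 + 0.1926i)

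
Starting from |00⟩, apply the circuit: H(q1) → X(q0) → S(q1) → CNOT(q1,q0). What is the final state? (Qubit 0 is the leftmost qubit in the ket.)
(1/√2)i|01⟩ + 1/√2|10⟩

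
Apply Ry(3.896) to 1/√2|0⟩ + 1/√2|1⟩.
-0.9178|0⟩ + 0.397|1⟩

Ry(3.896) = [[cos(θ/2), −sin(θ/2)], [sin(θ/2), cos(θ/2)]]; θ = 3.896, cos(θ/2) ≈ -0.368322, sin(θ/2) ≈ 0.929698.
With a = amp(|0⟩) = 1/√2 and b = amp(|1⟩) = 1/√2:
new amp(|0⟩) = (-0.368322)·a + (-0.929698)·b = -0.9178
new amp(|1⟩) = (0.929698)·a + (-0.368322)·b = 0.397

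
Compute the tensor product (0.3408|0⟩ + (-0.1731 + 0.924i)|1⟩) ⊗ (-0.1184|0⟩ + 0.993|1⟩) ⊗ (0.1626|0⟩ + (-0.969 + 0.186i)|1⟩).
-0.006561|000⟩ + (0.0391 - 0.007505i)|001⟩ + 0.05503|010⟩ + (-0.3279 + 0.06295i)|011⟩ + (0.003332 - 0.01779i)|100⟩ + (0.000489 + 0.1098i)|101⟩ + (-0.02795 + 0.1492i)|110⟩ + (-0.004101 - 0.9211i)|111⟩

amp(|b₁b₂…⟩) = product of the factor amplitudes for bits b₁, b₂, …; only kets whose every factor amplitude is nonzero survive.
|000⟩: (0.3408)(-0.1184)(0.1626) = -0.006561
|001⟩: (0.3408)(-0.1184)(-0.969 + 0.186i) = (0.0391 - 0.007505i)
|010⟩: (0.3408)(0.993)(0.1626) = 0.05503
|011⟩: (0.3408)(0.993)(-0.969 + 0.186i) = (-0.3279 + 0.06295i)
|100⟩: (-0.1731 + 0.924i)(-0.1184)(0.1626) = (0.003332 - 0.01779i)
|101⟩: (-0.1731 + 0.924i)(-0.1184)(-0.969 + 0.186i) = (0.000489 + 0.1098i)
|110⟩: (-0.1731 + 0.924i)(0.993)(0.1626) = (-0.02795 + 0.1492i)
|111⟩: (-0.1731 + 0.924i)(0.993)(-0.969 + 0.186i) = (-0.004101 - 0.9211i)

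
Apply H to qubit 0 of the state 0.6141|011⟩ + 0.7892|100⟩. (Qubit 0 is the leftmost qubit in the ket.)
0.558|000⟩ + 0.4342|011⟩ - 0.558|100⟩ + 0.4342|111⟩

H on qubit 0 mixes each pair of kets that differ only in qubit 0: amplitudes (a, b) of (|…0…⟩, |…1…⟩) become ((a + b)/√2, (a − b)/√2). Kets absent from the input have amplitude 0.
(|000⟩, |100⟩): (a, b) = (0, 0.7892) → (0.558, -0.558)
(|011⟩, |111⟩): (a, b) = (0.6141, 0) → (0.4342, 0.4342)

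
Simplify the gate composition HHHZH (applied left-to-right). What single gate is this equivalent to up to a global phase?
X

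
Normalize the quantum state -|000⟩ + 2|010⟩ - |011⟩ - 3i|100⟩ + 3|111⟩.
-0.2041|000⟩ + 1/√6|010⟩ - 0.2041|011⟩ - 0.6124i|100⟩ + 0.6124|111⟩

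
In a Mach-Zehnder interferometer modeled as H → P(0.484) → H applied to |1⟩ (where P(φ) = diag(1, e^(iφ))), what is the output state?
(0.05743 - 0.2327i)|0⟩ + (0.9426 + 0.2327i)|1⟩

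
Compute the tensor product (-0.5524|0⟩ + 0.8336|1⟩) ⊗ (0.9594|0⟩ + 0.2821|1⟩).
-0.53|00⟩ - 0.1558|01⟩ + 0.7998|10⟩ + 0.2352|11⟩

amp(|b₁b₂…⟩) = product of the factor amplitudes for bits b₁, b₂, …; only kets whose every factor amplitude is nonzero survive.
|00⟩: (-0.5524)(0.9594) = -0.53
|01⟩: (-0.5524)(0.2821) = -0.1558
|10⟩: (0.8336)(0.9594) = 0.7998
|11⟩: (0.8336)(0.2821) = 0.2352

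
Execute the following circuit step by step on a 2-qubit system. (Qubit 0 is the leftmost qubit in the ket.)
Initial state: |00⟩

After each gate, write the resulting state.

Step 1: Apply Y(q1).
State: i|01⟩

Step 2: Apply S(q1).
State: -|01⟩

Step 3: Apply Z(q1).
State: |01⟩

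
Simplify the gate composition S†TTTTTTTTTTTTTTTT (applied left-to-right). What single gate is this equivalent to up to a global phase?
S†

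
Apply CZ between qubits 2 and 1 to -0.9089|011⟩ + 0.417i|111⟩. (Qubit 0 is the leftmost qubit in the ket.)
0.9089|011⟩ - 0.417i|111⟩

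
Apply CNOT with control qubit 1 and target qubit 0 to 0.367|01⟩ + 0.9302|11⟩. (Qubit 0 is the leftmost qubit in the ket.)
0.9302|01⟩ + 0.367|11⟩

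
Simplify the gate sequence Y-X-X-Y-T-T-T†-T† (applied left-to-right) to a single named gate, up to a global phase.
I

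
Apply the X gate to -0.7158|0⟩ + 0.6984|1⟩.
0.6984|0⟩ - 0.7158|1⟩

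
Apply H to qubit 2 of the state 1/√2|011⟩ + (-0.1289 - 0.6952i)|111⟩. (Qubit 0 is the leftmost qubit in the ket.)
1/2|010⟩ - 1/2|011⟩ + (-0.09115 - 0.4916i)|110⟩ + (0.09115 + 0.4916i)|111⟩

H on qubit 2 mixes each pair of kets that differ only in qubit 2: amplitudes (a, b) of (|…0…⟩, |…1…⟩) become ((a + b)/√2, (a − b)/√2). Kets absent from the input have amplitude 0.
(|010⟩, |011⟩): (a, b) = (0, 1/√2) → (1/2, -1/2)
(|110⟩, |111⟩): (a, b) = (0, (-0.1289 - 0.6952i)) → ((-0.09115 - 0.4916i), (0.09115 + 0.4916i))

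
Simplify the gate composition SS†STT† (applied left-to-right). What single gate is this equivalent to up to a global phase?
S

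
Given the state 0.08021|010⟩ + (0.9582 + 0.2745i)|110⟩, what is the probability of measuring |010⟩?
0.006434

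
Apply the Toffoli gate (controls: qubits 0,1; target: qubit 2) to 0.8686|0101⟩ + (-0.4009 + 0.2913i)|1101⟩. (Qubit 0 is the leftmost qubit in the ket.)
0.8686|0101⟩ + (-0.4009 + 0.2913i)|1111⟩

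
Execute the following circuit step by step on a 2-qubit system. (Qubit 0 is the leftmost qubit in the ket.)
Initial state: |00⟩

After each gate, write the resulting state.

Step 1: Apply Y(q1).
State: i|01⟩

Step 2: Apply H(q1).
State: (1/√2)i|00⟩ - (1/√2)i|01⟩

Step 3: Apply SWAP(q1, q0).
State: (1/√2)i|00⟩ - (1/√2)i|10⟩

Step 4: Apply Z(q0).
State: (1/√2)i|00⟩ + (1/√2)i|10⟩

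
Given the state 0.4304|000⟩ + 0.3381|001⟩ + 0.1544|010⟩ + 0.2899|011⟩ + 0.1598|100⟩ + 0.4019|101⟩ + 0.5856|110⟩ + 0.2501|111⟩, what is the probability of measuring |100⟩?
0.02554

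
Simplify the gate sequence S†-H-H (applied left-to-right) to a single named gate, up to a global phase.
S†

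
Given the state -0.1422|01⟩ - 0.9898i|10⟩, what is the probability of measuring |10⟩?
0.9797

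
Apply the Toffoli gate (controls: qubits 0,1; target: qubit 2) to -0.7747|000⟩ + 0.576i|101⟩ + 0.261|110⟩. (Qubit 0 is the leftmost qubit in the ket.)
-0.7747|000⟩ + 0.576i|101⟩ + 0.261|111⟩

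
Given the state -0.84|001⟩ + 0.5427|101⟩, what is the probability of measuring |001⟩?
0.7056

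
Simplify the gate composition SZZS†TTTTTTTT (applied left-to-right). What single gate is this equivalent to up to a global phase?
I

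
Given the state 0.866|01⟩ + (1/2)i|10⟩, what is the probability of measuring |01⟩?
0.75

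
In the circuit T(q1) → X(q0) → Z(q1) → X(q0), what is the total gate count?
4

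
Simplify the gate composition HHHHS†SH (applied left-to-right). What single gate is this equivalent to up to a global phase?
H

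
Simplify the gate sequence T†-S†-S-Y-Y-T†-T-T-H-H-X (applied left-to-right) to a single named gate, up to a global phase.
X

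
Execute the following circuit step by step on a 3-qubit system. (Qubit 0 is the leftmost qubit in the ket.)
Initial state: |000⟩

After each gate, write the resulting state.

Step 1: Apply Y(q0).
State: i|100⟩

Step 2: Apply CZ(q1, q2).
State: i|100⟩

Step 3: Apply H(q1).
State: (1/√2)i|100⟩ + (1/√2)i|110⟩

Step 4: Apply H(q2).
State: (1/2)i|100⟩ + (1/2)i|101⟩ + (1/2)i|110⟩ + (1/2)i|111⟩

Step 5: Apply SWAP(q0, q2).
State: (1/2)i|001⟩ + (1/2)i|011⟩ + (1/2)i|101⟩ + (1/2)i|111⟩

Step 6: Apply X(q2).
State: (1/2)i|000⟩ + (1/2)i|010⟩ + (1/2)i|100⟩ + (1/2)i|110⟩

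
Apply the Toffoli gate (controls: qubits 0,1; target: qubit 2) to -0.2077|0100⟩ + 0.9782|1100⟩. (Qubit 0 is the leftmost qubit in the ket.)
-0.2077|0100⟩ + 0.9782|1110⟩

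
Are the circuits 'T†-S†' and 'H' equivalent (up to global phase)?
No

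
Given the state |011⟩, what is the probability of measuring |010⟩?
0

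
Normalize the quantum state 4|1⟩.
|1⟩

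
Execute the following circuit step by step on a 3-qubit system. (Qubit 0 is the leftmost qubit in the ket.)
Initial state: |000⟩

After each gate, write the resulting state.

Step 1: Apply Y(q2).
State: i|001⟩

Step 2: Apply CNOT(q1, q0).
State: i|001⟩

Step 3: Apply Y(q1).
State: -|011⟩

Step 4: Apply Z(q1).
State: |011⟩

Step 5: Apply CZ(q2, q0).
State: |011⟩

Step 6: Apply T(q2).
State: (1/√2 + (1/√2)i)|011⟩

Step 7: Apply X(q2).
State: (1/√2 + (1/√2)i)|010⟩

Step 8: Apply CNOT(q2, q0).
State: (1/√2 + (1/√2)i)|010⟩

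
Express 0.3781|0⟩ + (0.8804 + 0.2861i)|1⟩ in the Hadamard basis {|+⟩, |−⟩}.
(0.8899 + 0.2023i)|+⟩ + (-0.3552 - 0.2023i)|−⟩

With |ψ⟩ = α|0⟩ + β|1⟩, the Hadamard-basis coefficients are ⟨+|ψ⟩ = (α + β)/√2 and ⟨−|ψ⟩ = (α − β)/√2.
Here α = 0.3781, β = (0.8804 + 0.2861i): (α + β)/√2 = (0.8899 + 0.2023i), (α − β)/√2 = (-0.3552 - 0.2023i).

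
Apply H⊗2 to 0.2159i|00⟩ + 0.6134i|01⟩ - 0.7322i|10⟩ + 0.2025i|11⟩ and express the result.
0.1498i|00⟩ - 0.6661i|01⟩ + 0.6795i|10⟩ + 0.2686i|11⟩

H⊗2 gives amp(|y⟩) = (1/2) Σ_x (−1)^(x·y) amp(|x⟩), where x·y is the number of positions in which both x and y have a 1.
|00⟩: (0.2159i + 0.6134i - 0.7322i + 0.2025i)/2 = 0.1498i
|01⟩: (0.2159i - 0.6134i - 0.7322i - 0.2025i)/2 = -0.6661i
|10⟩: (0.2159i + 0.6134i + 0.7322i - 0.2025i)/2 = 0.6795i
|11⟩: (0.2159i - 0.6134i + 0.7322i + 0.2025i)/2 = 0.2686i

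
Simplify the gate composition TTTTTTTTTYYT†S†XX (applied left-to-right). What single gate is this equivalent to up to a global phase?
S†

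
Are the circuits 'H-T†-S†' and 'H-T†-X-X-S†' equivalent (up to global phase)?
Yes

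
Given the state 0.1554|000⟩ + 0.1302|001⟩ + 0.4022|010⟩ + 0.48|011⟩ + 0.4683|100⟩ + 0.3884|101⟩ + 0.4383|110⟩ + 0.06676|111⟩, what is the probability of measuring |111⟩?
0.004457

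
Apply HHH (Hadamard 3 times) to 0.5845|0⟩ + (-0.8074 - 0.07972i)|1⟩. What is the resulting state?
(-0.1576 - 0.05637i)|0⟩ + (0.9842 + 0.05637i)|1⟩

H² = I, so H^3 = H: a single Hadamard. With (a, b) = (0.5845, (-0.8074 - 0.07972i)), H gives ((a + b)/√2, (a − b)/√2) = ((-0.1576 - 0.05637i), (0.9842 + 0.05637i)).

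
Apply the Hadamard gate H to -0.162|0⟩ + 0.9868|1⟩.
0.5832|0⟩ - 0.8123|1⟩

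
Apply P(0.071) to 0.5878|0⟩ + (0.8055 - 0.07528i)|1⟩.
0.5878|0⟩ + (0.8088 - 0.01795i)|1⟩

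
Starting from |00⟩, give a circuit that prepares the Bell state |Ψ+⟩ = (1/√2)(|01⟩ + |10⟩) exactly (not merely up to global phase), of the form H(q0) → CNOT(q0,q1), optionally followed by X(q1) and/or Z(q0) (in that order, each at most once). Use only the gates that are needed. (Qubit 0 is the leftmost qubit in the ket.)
H(q0) → CNOT(q0,q1) → X(q1)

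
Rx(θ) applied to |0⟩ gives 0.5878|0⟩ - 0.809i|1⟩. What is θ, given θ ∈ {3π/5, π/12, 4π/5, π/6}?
3π/5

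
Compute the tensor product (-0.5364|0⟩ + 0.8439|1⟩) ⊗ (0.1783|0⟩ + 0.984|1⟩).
-0.09564|00⟩ - 0.5278|01⟩ + 0.1505|10⟩ + 0.8304|11⟩

amp(|b₁b₂…⟩) = product of the factor amplitudes for bits b₁, b₂, …; only kets whose every factor amplitude is nonzero survive.
|00⟩: (-0.5364)(0.1783) = -0.09564
|01⟩: (-0.5364)(0.984) = -0.5278
|10⟩: (0.8439)(0.1783) = 0.1505
|11⟩: (0.8439)(0.984) = 0.8304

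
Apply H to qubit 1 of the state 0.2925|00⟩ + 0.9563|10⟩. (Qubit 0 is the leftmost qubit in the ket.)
0.2068|00⟩ + 0.2068|01⟩ + 0.6762|10⟩ + 0.6762|11⟩

H on qubit 1 mixes each pair of kets that differ only in qubit 1: amplitudes (a, b) of (|…0…⟩, |…1…⟩) become ((a + b)/√2, (a − b)/√2). Kets absent from the input have amplitude 0.
(|00⟩, |01⟩): (a, b) = (0.2925, 0) → (0.2068, 0.2068)
(|10⟩, |11⟩): (a, b) = (0.9563, 0) → (0.6762, 0.6762)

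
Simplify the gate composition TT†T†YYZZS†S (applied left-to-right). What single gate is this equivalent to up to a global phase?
T†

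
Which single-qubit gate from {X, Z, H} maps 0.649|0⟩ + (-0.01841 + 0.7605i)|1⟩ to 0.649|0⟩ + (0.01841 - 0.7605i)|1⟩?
Z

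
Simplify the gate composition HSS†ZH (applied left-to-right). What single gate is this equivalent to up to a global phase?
X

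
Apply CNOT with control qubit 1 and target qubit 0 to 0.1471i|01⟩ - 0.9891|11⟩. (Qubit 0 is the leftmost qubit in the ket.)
-0.9891|01⟩ + 0.1471i|11⟩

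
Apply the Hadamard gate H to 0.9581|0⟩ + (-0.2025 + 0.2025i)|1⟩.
(0.5343 + 0.1432i)|0⟩ + (0.8207 - 0.1432i)|1⟩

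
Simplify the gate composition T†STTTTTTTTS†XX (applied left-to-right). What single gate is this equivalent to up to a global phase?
T†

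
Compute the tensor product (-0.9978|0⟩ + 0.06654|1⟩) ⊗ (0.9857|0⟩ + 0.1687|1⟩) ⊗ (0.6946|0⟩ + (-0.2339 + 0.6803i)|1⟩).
-0.6832|000⟩ + (0.23 - 0.6691i)|001⟩ - 0.1169|010⟩ + (0.03937 - 0.1145i)|011⟩ + 0.04556|100⟩ + (-0.01534 + 0.04462i)|101⟩ + 0.007797|110⟩ + (-0.002626 + 0.007637i)|111⟩

amp(|b₁b₂…⟩) = product of the factor amplitudes for bits b₁, b₂, …; only kets whose every factor amplitude is nonzero survive.
|000⟩: (-0.9978)(0.9857)(0.6946) = -0.6832
|001⟩: (-0.9978)(0.9857)(-0.2339 + 0.6803i) = (0.23 - 0.6691i)
|010⟩: (-0.9978)(0.1687)(0.6946) = -0.1169
|011⟩: (-0.9978)(0.1687)(-0.2339 + 0.6803i) = (0.03937 - 0.1145i)
|100⟩: (0.06654)(0.9857)(0.6946) = 0.04556
|101⟩: (0.06654)(0.9857)(-0.2339 + 0.6803i) = (-0.01534 + 0.04462i)
|110⟩: (0.06654)(0.1687)(0.6946) = 0.007797
|111⟩: (0.06654)(0.1687)(-0.2339 + 0.6803i) = (-0.002626 + 0.007637i)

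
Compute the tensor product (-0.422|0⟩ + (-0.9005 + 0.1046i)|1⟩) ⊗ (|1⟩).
-0.422|01⟩ + (-0.9005 + 0.1046i)|11⟩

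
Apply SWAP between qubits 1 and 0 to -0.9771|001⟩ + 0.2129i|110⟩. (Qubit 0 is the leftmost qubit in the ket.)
-0.9771|001⟩ + 0.2129i|110⟩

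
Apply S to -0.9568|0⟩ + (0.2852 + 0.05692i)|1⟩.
-0.9568|0⟩ + (-0.05692 + 0.2852i)|1⟩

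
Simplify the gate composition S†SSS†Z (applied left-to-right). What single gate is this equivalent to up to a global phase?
Z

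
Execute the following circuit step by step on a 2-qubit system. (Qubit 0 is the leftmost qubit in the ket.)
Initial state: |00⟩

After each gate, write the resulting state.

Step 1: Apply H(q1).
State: 1/√2|00⟩ + 1/√2|01⟩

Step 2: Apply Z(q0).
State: 1/√2|00⟩ + 1/√2|01⟩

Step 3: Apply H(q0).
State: 1/2|00⟩ + 1/2|01⟩ + 1/2|10⟩ + 1/2|11⟩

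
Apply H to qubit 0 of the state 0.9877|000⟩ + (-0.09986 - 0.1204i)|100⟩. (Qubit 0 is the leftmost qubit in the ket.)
(0.6278 - 0.08514i)|000⟩ + (0.769 + 0.08514i)|100⟩

H on qubit 0 mixes each pair of kets that differ only in qubit 0: amplitudes (a, b) of (|…0…⟩, |…1…⟩) become ((a + b)/√2, (a − b)/√2). Kets absent from the input have amplitude 0.
(|000⟩, |100⟩): (a, b) = (0.9877, (-0.09986 - 0.1204i)) → ((0.6278 - 0.08514i), (0.769 + 0.08514i))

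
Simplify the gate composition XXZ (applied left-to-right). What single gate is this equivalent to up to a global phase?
Z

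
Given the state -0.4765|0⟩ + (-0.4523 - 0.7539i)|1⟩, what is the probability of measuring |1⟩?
0.7729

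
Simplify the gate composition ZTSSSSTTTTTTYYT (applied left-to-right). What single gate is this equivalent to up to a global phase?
Z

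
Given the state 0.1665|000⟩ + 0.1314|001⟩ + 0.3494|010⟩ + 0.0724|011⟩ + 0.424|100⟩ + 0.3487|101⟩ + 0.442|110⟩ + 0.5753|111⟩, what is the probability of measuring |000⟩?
0.02772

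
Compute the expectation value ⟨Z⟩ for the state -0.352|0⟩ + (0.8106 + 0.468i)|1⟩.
-0.7522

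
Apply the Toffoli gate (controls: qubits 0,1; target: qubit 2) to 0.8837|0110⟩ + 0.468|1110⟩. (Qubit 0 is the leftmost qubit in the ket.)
0.8837|0110⟩ + 0.468|1100⟩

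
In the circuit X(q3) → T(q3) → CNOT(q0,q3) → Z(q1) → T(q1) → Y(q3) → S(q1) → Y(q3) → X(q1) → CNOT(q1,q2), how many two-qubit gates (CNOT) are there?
2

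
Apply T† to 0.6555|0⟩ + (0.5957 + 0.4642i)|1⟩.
0.6555|0⟩ + (0.7495 - 0.09298i)|1⟩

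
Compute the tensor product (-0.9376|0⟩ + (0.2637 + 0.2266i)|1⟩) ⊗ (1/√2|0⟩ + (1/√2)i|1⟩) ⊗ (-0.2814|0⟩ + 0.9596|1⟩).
0.1866|000⟩ - 0.6362|001⟩ + 0.1866i|010⟩ - 0.6362i|011⟩ + (-0.05247 - 0.04509i)|100⟩ + (0.1789 + 0.1538i)|101⟩ + (0.04509 - 0.05247i)|110⟩ + (-0.1538 + 0.1789i)|111⟩

amp(|b₁b₂…⟩) = product of the factor amplitudes for bits b₁, b₂, …; only kets whose every factor amplitude is nonzero survive.
|000⟩: (-0.9376)(1/√2)(-0.2814) = 0.1866
|001⟩: (-0.9376)(1/√2)(0.9596) = -0.6362
|010⟩: (-0.9376)((1/√2)i)(-0.2814) = 0.1866i
|011⟩: (-0.9376)((1/√2)i)(0.9596) = -0.6362i
|100⟩: (0.2637 + 0.2266i)(1/√2)(-0.2814) = (-0.05247 - 0.04509i)
|101⟩: (0.2637 + 0.2266i)(1/√2)(0.9596) = (0.1789 + 0.1538i)
|110⟩: (0.2637 + 0.2266i)((1/√2)i)(-0.2814) = (0.04509 - 0.05247i)
|111⟩: (0.2637 + 0.2266i)((1/√2)i)(0.9596) = (-0.1538 + 0.1789i)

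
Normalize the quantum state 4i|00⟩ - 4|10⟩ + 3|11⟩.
0.6247i|00⟩ - 0.6247|10⟩ + 0.4685|11⟩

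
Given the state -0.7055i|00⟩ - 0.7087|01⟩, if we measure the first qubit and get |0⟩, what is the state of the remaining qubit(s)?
-0.7055i|0⟩ - 0.7087|1⟩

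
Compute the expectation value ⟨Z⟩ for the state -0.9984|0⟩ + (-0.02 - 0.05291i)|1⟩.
0.9936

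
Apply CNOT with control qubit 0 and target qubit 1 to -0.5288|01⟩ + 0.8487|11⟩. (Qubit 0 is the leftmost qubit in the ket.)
-0.5288|01⟩ + 0.8487|10⟩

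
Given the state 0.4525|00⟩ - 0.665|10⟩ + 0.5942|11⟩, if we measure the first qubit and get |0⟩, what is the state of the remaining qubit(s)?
|0⟩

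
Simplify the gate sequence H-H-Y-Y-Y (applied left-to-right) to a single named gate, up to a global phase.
Y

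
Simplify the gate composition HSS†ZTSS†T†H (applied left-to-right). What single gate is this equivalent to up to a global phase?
X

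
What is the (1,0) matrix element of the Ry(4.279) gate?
0.8426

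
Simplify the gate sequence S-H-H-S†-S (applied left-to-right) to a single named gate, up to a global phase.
S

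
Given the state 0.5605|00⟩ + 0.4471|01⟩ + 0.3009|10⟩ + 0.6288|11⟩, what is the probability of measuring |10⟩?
0.09054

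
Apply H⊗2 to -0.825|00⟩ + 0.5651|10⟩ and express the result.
-0.13|00⟩ - 0.13|01⟩ - 0.6951|10⟩ - 0.6951|11⟩

H⊗2 gives amp(|y⟩) = (1/2) Σ_x (−1)^(x·y) amp(|x⟩), where x·y is the number of positions in which both x and y have a 1.
|00⟩: (-0.825 + 0.5651)/2 = -0.13
|01⟩: (-0.825 + 0.5651)/2 = -0.13
|10⟩: (-0.825 - 0.5651)/2 = -0.6951
|11⟩: (-0.825 - 0.5651)/2 = -0.6951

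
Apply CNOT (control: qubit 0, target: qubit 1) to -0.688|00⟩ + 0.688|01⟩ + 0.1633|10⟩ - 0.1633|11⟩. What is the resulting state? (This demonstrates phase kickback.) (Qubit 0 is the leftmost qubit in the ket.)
-0.688|00⟩ + 0.688|01⟩ - 0.1633|10⟩ + 0.1633|11⟩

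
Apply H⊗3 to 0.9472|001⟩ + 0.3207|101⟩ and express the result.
0.4483|000⟩ - 0.4483|001⟩ + 0.4483|010⟩ - 0.4483|011⟩ + 0.2215|100⟩ - 0.2215|101⟩ + 0.2215|110⟩ - 0.2215|111⟩

H⊗3 gives amp(|y⟩) = (1/2√2) Σ_x (−1)^(x·y) amp(|x⟩), where x·y is the number of positions in which both x and y have a 1.
|000⟩: (0.9472 + 0.3207)/(2√2) = 0.4483
|001⟩: (-0.9472 - 0.3207)/(2√2) = -0.4483
|010⟩: (0.9472 + 0.3207)/(2√2) = 0.4483
|011⟩: (-0.9472 - 0.3207)/(2√2) = -0.4483
|100⟩: (0.9472 - 0.3207)/(2√2) = 0.2215
|101⟩: (-0.9472 + 0.3207)/(2√2) = -0.2215
|110⟩: (0.9472 - 0.3207)/(2√2) = 0.2215
|111⟩: (-0.9472 + 0.3207)/(2√2) = -0.2215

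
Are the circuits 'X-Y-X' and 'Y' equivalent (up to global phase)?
Yes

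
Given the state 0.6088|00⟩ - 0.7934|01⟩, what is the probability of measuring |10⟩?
0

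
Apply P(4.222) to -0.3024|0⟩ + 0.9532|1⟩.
-0.3024|0⟩ + (-0.4489 - 0.8409i)|1⟩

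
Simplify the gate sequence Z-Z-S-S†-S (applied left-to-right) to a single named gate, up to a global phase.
S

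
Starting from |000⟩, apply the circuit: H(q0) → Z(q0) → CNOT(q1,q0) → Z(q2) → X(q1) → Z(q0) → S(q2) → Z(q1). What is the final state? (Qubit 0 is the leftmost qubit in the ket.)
-1/√2|010⟩ - 1/√2|110⟩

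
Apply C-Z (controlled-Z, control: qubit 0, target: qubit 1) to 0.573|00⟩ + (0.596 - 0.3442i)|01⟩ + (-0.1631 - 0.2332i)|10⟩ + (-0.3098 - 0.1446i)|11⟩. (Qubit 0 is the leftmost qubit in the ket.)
0.573|00⟩ + (0.596 - 0.3442i)|01⟩ + (-0.1631 - 0.2332i)|10⟩ + (0.3098 + 0.1446i)|11⟩

C-Z leaves the control-|0⟩ kets |00⟩, |01⟩ unchanged and applies Z to qubit 1 on the control-|1⟩ pair (|10⟩, |11⟩).
Z = [[1, 0], [0, -1]].
With a = amp(|10⟩) = (-0.1631 - 0.2332i) and b = amp(|11⟩) = (-0.3098 - 0.1446i):
new amp(|10⟩) = (1)·a = (-0.1631 - 0.2332i)
new amp(|11⟩) = (-1)·b = (0.3098 + 0.1446i)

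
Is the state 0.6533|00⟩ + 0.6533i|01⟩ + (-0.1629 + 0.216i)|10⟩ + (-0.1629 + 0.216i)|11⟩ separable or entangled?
Entangled

Writing the state as a|00⟩ + b|01⟩ + c|10⟩ + d|11⟩, it is a product state iff ad − bc = 0.
Here (a, b, c, d) = (0.6533, 0.6533i, (-0.1629 + 0.216i), (-0.1629 + 0.216i)): ad − bc = (0.6533)(-0.1629 + 0.216i) − (0.6533i)(-0.1629 + 0.216i) = (0.03469 + 0.2475i) ≠ 0, so the state is entangled.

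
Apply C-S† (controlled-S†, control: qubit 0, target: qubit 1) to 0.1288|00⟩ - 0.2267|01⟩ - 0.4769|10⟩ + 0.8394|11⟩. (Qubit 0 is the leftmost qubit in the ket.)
0.1288|00⟩ - 0.2267|01⟩ - 0.4769|10⟩ - 0.8394i|11⟩

C-S† leaves the control-|0⟩ kets |00⟩, |01⟩ unchanged and applies S† to qubit 1 on the control-|1⟩ pair (|10⟩, |11⟩).
S† = [[1, 0], [0, -i]].
With a = amp(|10⟩) = -0.4769 and b = amp(|11⟩) = 0.8394:
new amp(|10⟩) = (1)·a = -0.4769
new amp(|11⟩) = (-i)·b = -0.8394i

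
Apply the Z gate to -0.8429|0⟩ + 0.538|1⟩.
-0.8429|0⟩ - 0.538|1⟩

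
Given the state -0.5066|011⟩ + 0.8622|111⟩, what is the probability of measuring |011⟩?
0.2566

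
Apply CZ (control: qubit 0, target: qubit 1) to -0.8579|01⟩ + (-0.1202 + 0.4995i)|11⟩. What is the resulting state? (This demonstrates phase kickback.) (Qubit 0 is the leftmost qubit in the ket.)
-0.8579|01⟩ + (0.1202 - 0.4995i)|11⟩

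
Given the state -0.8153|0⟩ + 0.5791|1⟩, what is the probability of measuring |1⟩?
0.3354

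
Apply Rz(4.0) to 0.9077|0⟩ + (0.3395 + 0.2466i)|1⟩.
(-0.3777 - 0.8254i)|0⟩ + (-0.3655 + 0.2061i)|1⟩

Rz(4.0) = [[e^(−iθ/2), 0], [0, e^(iθ/2)]] with e^(±iθ/2) = cos(θ/2) ± i·sin(θ/2); θ = 4.0, cos(θ/2) ≈ -0.416147, sin(θ/2) ≈ 0.909297.
With a = amp(|0⟩) = 0.9077 and b = amp(|1⟩) = (0.3395 + 0.2466i):
new amp(|0⟩) = (-0.416147 - 0.909297i)·a = (-0.3777 - 0.8254i)
new amp(|1⟩) = (-0.416147 + 0.909297i)·b = (-0.3655 + 0.2061i)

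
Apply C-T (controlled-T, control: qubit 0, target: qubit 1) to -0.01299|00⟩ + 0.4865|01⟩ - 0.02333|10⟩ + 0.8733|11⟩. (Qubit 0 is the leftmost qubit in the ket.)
-0.01299|00⟩ + 0.4865|01⟩ - 0.02333|10⟩ + (0.6175 + 0.6175i)|11⟩

C-T leaves the control-|0⟩ kets |00⟩, |01⟩ unchanged and applies T to qubit 1 on the control-|1⟩ pair (|10⟩, |11⟩).
T = [[1, 0], [0, (1/√2 + (1/√2)i)]].
With a = amp(|10⟩) = -0.02333 and b = amp(|11⟩) = 0.8733:
new amp(|10⟩) = (1)·a = -0.02333
new amp(|11⟩) = (1/√2 + (1/√2)i)·b = (0.6175 + 0.6175i)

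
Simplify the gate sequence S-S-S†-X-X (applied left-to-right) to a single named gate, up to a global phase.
S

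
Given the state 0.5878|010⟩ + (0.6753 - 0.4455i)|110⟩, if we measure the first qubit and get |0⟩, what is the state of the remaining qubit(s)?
|10⟩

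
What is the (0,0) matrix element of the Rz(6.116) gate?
(-0.9965 - 0.0835i)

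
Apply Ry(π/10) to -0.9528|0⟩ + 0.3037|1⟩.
-0.9886|0⟩ + 0.1509|1⟩

Ry(π/10) = [[cos(θ/2), −sin(θ/2)], [sin(θ/2), cos(θ/2)]]; θ = π/10, cos(θ/2) ≈ 0.987688, sin(θ/2) ≈ 0.156434.
With a = amp(|0⟩) = -0.9528 and b = amp(|1⟩) = 0.3037:
new amp(|0⟩) = (0.987688)·a + (-0.156434)·b = -0.9886
new amp(|1⟩) = (0.156434)·a + (0.987688)·b = 0.1509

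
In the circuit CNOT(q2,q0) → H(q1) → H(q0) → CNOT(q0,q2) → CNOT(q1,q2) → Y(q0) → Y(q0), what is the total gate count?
7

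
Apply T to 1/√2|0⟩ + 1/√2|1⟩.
1/√2|0⟩ + (1/2 + (1/2)i)|1⟩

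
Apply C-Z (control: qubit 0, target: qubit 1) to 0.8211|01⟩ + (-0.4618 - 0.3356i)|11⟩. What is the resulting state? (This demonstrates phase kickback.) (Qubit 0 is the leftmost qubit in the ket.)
0.8211|01⟩ + (0.4618 + 0.3356i)|11⟩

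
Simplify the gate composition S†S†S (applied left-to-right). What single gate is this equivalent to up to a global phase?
S†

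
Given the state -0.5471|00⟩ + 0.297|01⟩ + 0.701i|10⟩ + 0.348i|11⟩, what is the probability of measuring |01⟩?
0.08821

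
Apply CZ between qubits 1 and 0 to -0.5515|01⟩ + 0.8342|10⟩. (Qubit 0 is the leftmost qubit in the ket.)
-0.5515|01⟩ + 0.8342|10⟩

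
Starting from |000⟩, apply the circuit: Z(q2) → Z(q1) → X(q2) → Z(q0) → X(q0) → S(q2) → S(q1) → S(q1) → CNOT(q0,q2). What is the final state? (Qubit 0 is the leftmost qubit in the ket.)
i|100⟩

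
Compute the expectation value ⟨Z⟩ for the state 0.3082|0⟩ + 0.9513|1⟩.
-0.81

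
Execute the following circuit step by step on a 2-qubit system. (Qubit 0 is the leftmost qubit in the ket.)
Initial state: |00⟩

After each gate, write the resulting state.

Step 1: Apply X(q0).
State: |10⟩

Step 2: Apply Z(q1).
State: |10⟩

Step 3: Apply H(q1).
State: 1/√2|10⟩ + 1/√2|11⟩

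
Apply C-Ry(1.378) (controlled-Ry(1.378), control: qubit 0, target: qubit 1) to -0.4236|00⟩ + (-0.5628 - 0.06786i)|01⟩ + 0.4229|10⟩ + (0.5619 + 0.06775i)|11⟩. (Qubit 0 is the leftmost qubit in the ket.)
-0.4236|00⟩ + (-0.5628 - 0.06786i)|01⟩ + (-0.03081 - 0.04307i)|10⟩ + (0.7026 + 0.0523i)|11⟩

C-Ry(1.378) leaves the control-|0⟩ kets |00⟩, |01⟩ unchanged and applies Ry(1.378) to qubit 1 on the control-|1⟩ pair (|10⟩, |11⟩).
Ry(1.378) = [[cos(θ/2), −sin(θ/2)], [sin(θ/2), cos(θ/2)]]; θ = 1.378, cos(θ/2) ≈ 0.771882, sin(θ/2) ≈ 0.635766.
With a = amp(|10⟩) = 0.4229 and b = amp(|11⟩) = (0.5619 + 0.06775i):
new amp(|10⟩) = (0.771882)·a + (-0.635766)·b = (-0.03081 - 0.04307i)
new amp(|11⟩) = (0.635766)·a + (0.771882)·b = (0.7026 + 0.0523i)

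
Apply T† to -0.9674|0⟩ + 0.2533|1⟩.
-0.9674|0⟩ + (0.1791 - 0.1791i)|1⟩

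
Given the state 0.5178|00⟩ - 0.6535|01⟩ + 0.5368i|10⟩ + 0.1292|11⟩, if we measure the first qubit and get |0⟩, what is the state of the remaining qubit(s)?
0.621|0⟩ - 0.7838|1⟩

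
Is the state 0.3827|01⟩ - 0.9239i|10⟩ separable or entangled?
Entangled

Writing the state as a|00⟩ + b|01⟩ + c|10⟩ + d|11⟩, it is a product state iff ad − bc = 0.
Here (a, b, c, d) = (0, 0.3827, -0.9239i, 0): ad − bc = (0)(0) − (0.3827)(-0.9239i) = 0.3536i ≠ 0, so the state is entangled.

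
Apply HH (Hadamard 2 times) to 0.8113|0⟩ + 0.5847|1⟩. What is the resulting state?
0.8113|0⟩ + 0.5847|1⟩

H² = I, so an even number of Hadamards cancels: H^2 = I and the state is unchanged.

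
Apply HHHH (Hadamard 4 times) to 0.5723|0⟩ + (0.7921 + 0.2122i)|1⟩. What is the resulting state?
0.5723|0⟩ + (0.7921 + 0.2122i)|1⟩

H² = I, so an even number of Hadamards cancels: H^4 = I and the state is unchanged.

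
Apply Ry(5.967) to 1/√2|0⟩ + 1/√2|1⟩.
-0.8096|0⟩ - 0.587|1⟩

Ry(5.967) = [[cos(θ/2), −sin(θ/2)], [sin(θ/2), cos(θ/2)]]; θ = 5.967, cos(θ/2) ≈ -0.987529, sin(θ/2) ≈ 0.157435.
With a = amp(|0⟩) = 1/√2 and b = amp(|1⟩) = 1/√2:
new amp(|0⟩) = (-0.987529)·a + (-0.157435)·b = -0.8096
new amp(|1⟩) = (0.157435)·a + (-0.987529)·b = -0.587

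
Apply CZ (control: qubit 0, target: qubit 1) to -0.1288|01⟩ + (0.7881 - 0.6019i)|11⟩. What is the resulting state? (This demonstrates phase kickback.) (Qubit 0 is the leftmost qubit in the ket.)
-0.1288|01⟩ + (-0.7881 + 0.6019i)|11⟩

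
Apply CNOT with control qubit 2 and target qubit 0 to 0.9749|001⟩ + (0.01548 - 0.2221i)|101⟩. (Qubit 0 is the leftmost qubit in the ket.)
(0.01548 - 0.2221i)|001⟩ + 0.9749|101⟩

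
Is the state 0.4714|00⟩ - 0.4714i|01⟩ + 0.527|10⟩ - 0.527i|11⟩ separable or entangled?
Separable

Writing the state as a|00⟩ + b|01⟩ + c|10⟩ + d|11⟩, it is a product state iff ad − bc = 0.
Here (a, b, c, d) = (0.4714, -0.4714i, 0.527, -0.527i): ad − bc = (0.4714)(-0.527i) − (-0.4714i)(0.527) = 0, so the state is separable.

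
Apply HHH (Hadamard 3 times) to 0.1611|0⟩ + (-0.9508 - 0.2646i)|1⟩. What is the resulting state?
(-0.5584 - 0.1871i)|0⟩ + (0.7862 + 0.1871i)|1⟩

H² = I, so H^3 = H: a single Hadamard. With (a, b) = (0.1611, (-0.9508 - 0.2646i)), H gives ((a + b)/√2, (a − b)/√2) = ((-0.5584 - 0.1871i), (0.7862 + 0.1871i)).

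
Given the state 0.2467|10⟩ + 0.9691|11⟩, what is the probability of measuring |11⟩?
0.9392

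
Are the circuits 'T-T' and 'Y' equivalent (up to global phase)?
No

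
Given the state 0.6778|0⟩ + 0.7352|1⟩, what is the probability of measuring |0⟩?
0.4594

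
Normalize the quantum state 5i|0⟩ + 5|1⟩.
(1/√2)i|0⟩ + 1/√2|1⟩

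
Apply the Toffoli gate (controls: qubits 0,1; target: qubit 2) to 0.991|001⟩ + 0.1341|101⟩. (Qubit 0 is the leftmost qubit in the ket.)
0.991|001⟩ + 0.1341|101⟩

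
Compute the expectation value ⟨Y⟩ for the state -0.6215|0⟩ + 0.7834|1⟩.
0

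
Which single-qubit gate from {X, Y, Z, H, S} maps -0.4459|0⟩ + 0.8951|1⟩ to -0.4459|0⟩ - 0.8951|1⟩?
Z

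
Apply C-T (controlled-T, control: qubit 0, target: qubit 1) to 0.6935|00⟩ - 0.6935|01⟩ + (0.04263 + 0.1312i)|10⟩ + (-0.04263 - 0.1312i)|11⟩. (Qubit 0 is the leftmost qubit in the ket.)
0.6935|00⟩ - 0.6935|01⟩ + (0.04263 + 0.1312i)|10⟩ + (0.06263 - 0.1229i)|11⟩

C-T leaves the control-|0⟩ kets |00⟩, |01⟩ unchanged and applies T to qubit 1 on the control-|1⟩ pair (|10⟩, |11⟩).
T = [[1, 0], [0, (1/√2 + (1/√2)i)]].
With a = amp(|10⟩) = (0.04263 + 0.1312i) and b = amp(|11⟩) = (-0.04263 - 0.1312i):
new amp(|10⟩) = (1)·a = (0.04263 + 0.1312i)
new amp(|11⟩) = (1/√2 + (1/√2)i)·b = (0.06263 - 0.1229i)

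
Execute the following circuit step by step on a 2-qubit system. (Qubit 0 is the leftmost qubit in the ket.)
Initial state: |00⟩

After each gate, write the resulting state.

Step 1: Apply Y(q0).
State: i|10⟩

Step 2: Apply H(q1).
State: (1/√2)i|10⟩ + (1/√2)i|11⟩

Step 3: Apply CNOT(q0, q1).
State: (1/√2)i|10⟩ + (1/√2)i|11⟩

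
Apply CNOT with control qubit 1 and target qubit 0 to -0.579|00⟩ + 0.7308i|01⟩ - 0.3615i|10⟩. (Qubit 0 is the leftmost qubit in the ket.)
-0.579|00⟩ - 0.3615i|10⟩ + 0.7308i|11⟩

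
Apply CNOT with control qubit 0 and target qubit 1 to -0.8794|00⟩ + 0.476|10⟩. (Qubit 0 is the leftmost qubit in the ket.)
-0.8794|00⟩ + 0.476|11⟩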